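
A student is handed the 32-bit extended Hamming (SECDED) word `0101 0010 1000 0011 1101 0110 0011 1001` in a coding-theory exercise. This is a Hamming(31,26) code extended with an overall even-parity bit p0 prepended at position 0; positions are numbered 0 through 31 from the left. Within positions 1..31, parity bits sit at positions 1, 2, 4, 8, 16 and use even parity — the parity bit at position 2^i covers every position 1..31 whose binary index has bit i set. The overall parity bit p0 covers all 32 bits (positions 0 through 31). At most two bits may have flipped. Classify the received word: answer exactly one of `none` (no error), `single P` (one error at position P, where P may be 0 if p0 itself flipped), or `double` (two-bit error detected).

single 30

s1: b1⊕b3⊕b5⊕b7⊕b9⊕b11⊕b13⊕b15⊕b17⊕b19⊕b21⊕b23⊕b25⊕b27⊕b29⊕b31 = 1⊕1⊕0⊕0⊕0⊕0⊕0⊕1⊕1⊕1⊕1⊕0⊕0⊕1⊕0⊕1 = 0
s2: b2⊕b3⊕b6⊕b7⊕b10⊕b11⊕b14⊕b15⊕b18⊕b19⊕b22⊕b23⊕b26⊕b27⊕b30⊕b31 = 0⊕1⊕1⊕0⊕0⊕0⊕1⊕1⊕0⊕1⊕1⊕0⊕1⊕1⊕0⊕1 = 1
s4: b4⊕b5⊕b6⊕b7⊕b12⊕b13⊕b14⊕b15⊕b20⊕b21⊕b22⊕b23⊕b28⊕b29⊕b30⊕b31 = 0⊕0⊕1⊕0⊕0⊕0⊕1⊕1⊕0⊕1⊕1⊕0⊕1⊕0⊕0⊕1 = 1
s8: b8⊕b9⊕b10⊕b11⊕b12⊕b13⊕b14⊕b15⊕b24⊕b25⊕b26⊕b27⊕b28⊕b29⊕b30⊕b31 = 1⊕0⊕0⊕0⊕0⊕0⊕1⊕1⊕0⊕0⊕1⊕1⊕1⊕0⊕0⊕1 = 1
s16: b16⊕b17⊕b18⊕b19⊕b20⊕b21⊕b22⊕b23⊕b24⊕b25⊕b26⊕b27⊕b28⊕b29⊕b30⊕b31 = 1⊕1⊕0⊕1⊕0⊕1⊕1⊕0⊕0⊕0⊕1⊕1⊕1⊕0⊕0⊕1 = 1
Syndrome (s16...s1) = 11110 → position 30.
Overall parity (XOR of all 32 bits, including p0): 0⊕1⊕0⊕1⊕0⊕0⊕1⊕0⊕1⊕0⊕0⊕0⊕0⊕0⊕1⊕1⊕1⊕1⊕0⊕1⊕0⊕1⊕1⊕0⊕0⊕0⊕1⊕1⊕1⊕0⊕0⊕1 = 1
Overall=1, syndrome position=30 → single-bit error at position 30.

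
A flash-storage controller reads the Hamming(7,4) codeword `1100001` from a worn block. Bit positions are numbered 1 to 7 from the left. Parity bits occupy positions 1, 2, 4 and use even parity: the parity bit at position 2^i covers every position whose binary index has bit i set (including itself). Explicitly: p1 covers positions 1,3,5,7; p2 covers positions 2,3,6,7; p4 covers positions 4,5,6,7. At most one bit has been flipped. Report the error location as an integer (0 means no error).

4

s1: b1⊕b3⊕b5⊕b7 = 1⊕0⊕0⊕1 = 0
s2: b2⊕b3⊕b6⊕b7 = 1⊕0⊕0⊕1 = 0
s4: b4⊕b5⊕b6⊕b7 = 0⊕0⊕0⊕1 = 1
Syndrome (s4...s1) = 100 → position 4.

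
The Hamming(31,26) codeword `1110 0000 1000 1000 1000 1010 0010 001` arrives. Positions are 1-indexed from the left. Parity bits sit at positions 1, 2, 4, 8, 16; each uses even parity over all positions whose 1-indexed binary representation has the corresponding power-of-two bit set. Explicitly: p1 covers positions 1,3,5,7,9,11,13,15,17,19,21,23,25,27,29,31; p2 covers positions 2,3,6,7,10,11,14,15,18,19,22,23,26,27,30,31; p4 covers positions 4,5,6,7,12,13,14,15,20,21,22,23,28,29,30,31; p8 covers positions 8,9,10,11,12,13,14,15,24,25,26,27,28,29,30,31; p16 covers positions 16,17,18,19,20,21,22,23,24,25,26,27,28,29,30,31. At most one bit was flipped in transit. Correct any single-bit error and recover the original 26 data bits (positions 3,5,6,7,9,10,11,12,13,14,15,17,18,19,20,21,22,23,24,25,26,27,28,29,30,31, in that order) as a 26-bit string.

s1: b1⊕b3⊕b5⊕b7⊕b9⊕b11⊕b13⊕b15⊕b17⊕b19⊕b21⊕b23⊕b25⊕b27⊕b29⊕b31 = 1⊕1⊕0⊕0⊕1⊕0⊕1⊕0⊕1⊕0⊕1⊕1⊕0⊕1⊕0⊕1 = 1
s2: b2⊕b3⊕b6⊕b7⊕b10⊕b11⊕b14⊕b15⊕b18⊕b19⊕b22⊕b23⊕b26⊕b27⊕b30⊕b31 = 1⊕1⊕0⊕0⊕0⊕0⊕0⊕0⊕0⊕0⊕0⊕1⊕0⊕1⊕0⊕1 = 1
s4: b4⊕b5⊕b6⊕b7⊕b12⊕b13⊕b14⊕b15⊕b20⊕b21⊕b22⊕b23⊕b28⊕b29⊕b30⊕b31 = 0⊕0⊕0⊕0⊕0⊕1⊕0⊕0⊕0⊕1⊕0⊕1⊕0⊕0⊕0⊕1 = 0
s8: b8⊕b9⊕b10⊕b11⊕b12⊕b13⊕b14⊕b15⊕b24⊕b25⊕b26⊕b27⊕b28⊕b29⊕b30⊕b31 = 0⊕1⊕0⊕0⊕0⊕1⊕0⊕0⊕0⊕0⊕0⊕1⊕0⊕0⊕0⊕1 = 0
s16: b16⊕b17⊕b18⊕b19⊕b20⊕b21⊕b22⊕b23⊕b24⊕b25⊕b26⊕b27⊕b28⊕b29⊕b30⊕b31 = 0⊕1⊕0⊕0⊕0⊕1⊕0⊕1⊕0⊕0⊕0⊕1⊕0⊕0⊕0⊕1 = 1
Syndrome (s16...s1) = 10011 → position 19.
Flip bit 19: corrected codeword = 1110000010001000101010100010001
Data bits at positions 3,5,6,7,9,10,11,12,13,14,15,17,18,19,20,21,22,23,24,25,26,27,28,29,30,31: 10001000100101010100010001

10001000100101010100010001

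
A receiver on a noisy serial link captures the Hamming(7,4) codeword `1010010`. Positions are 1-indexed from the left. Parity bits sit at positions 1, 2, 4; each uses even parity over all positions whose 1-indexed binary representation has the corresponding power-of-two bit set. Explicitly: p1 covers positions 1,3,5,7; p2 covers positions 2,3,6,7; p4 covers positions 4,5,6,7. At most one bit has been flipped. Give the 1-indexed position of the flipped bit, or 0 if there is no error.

4

s1: b1⊕b3⊕b5⊕b7 = 1⊕1⊕0⊕0 = 0
s2: b2⊕b3⊕b6⊕b7 = 0⊕1⊕1⊕0 = 0
s4: b4⊕b5⊕b6⊕b7 = 0⊕0⊕1⊕0 = 1
Syndrome (s4...s1) = 100 → position 4.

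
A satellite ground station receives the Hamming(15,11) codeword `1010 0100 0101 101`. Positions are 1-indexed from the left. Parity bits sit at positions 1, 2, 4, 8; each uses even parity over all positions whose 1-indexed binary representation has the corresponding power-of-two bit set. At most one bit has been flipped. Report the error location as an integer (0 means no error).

0

s1: b1⊕b3⊕b5⊕b7⊕b9⊕b11⊕b13⊕b15 = 1⊕1⊕0⊕0⊕0⊕0⊕1⊕1 = 0
s2: b2⊕b3⊕b6⊕b7⊕b10⊕b11⊕b14⊕b15 = 0⊕1⊕1⊕0⊕1⊕0⊕0⊕1 = 0
s4: b4⊕b5⊕b6⊕b7⊕b12⊕b13⊕b14⊕b15 = 0⊕0⊕1⊕0⊕1⊕1⊕0⊕1 = 0
s8: b8⊕b9⊕b10⊕b11⊕b12⊕b13⊕b14⊕b15 = 0⊕0⊕1⊕0⊕1⊕1⊕0⊕1 = 0
Syndrome (s8...s1) = 0000 → position 0 (no error).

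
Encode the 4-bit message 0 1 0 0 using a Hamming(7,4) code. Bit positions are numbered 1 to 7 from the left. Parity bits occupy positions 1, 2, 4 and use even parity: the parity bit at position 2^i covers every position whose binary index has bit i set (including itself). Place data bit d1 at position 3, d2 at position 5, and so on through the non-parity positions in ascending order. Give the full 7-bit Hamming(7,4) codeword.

1001100

Place data bits at non-power-of-two positions: b3=0, b5=1, b6=0, b7=0.
p1 = XOR of data positions {3,5,7} = 0⊕1⊕0 = 1
p2 = XOR of data positions {3,6,7} = 0⊕0⊕0 = 0
p4 = XOR of data positions {5,6,7} = 1⊕0⊕0 = 1
Codeword b1..b7 = 1001100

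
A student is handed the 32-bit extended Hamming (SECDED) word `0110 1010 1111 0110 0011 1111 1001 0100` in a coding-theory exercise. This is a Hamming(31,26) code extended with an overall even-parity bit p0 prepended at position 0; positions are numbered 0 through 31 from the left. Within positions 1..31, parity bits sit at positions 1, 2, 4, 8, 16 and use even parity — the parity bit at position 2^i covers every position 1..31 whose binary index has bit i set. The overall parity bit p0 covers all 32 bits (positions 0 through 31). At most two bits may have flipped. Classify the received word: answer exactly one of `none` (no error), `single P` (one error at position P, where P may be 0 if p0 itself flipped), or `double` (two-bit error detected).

single 29

s1: b1⊕b3⊕b5⊕b7⊕b9⊕b11⊕b13⊕b15⊕b17⊕b19⊕b21⊕b23⊕b25⊕b27⊕b29⊕b31 = 1⊕0⊕0⊕0⊕1⊕1⊕1⊕0⊕0⊕1⊕1⊕1⊕0⊕1⊕1⊕0 = 1
s2: b2⊕b3⊕b6⊕b7⊕b10⊕b11⊕b14⊕b15⊕b18⊕b19⊕b22⊕b23⊕b26⊕b27⊕b30⊕b31 = 1⊕0⊕1⊕0⊕1⊕1⊕1⊕0⊕1⊕1⊕1⊕1⊕0⊕1⊕0⊕0 = 0
s4: b4⊕b5⊕b6⊕b7⊕b12⊕b13⊕b14⊕b15⊕b20⊕b21⊕b22⊕b23⊕b28⊕b29⊕b30⊕b31 = 1⊕0⊕1⊕0⊕0⊕1⊕1⊕0⊕1⊕1⊕1⊕1⊕0⊕1⊕0⊕0 = 1
s8: b8⊕b9⊕b10⊕b11⊕b12⊕b13⊕b14⊕b15⊕b24⊕b25⊕b26⊕b27⊕b28⊕b29⊕b30⊕b31 = 1⊕1⊕1⊕1⊕0⊕1⊕1⊕0⊕1⊕0⊕0⊕1⊕0⊕1⊕0⊕0 = 1
s16: b16⊕b17⊕b18⊕b19⊕b20⊕b21⊕b22⊕b23⊕b24⊕b25⊕b26⊕b27⊕b28⊕b29⊕b30⊕b31 = 0⊕0⊕1⊕1⊕1⊕1⊕1⊕1⊕1⊕0⊕0⊕1⊕0⊕1⊕0⊕0 = 1
Syndrome (s16...s1) = 11101 → position 29.
Overall parity (XOR of all 32 bits, including p0): 0⊕1⊕1⊕0⊕1⊕0⊕1⊕0⊕1⊕1⊕1⊕1⊕0⊕1⊕1⊕0⊕0⊕0⊕1⊕1⊕1⊕1⊕1⊕1⊕1⊕0⊕0⊕1⊕0⊕1⊕0⊕0 = 1
Overall=1, syndrome position=29 → single-bit error at position 29.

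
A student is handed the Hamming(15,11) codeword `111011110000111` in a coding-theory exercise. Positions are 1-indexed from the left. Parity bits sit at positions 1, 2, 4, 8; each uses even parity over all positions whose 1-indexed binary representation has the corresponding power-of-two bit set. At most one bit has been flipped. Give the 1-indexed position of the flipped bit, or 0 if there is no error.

s1: b1⊕b3⊕b5⊕b7⊕b9⊕b11⊕b13⊕b15 = 1⊕1⊕1⊕1⊕0⊕0⊕1⊕1 = 0
s2: b2⊕b3⊕b6⊕b7⊕b10⊕b11⊕b14⊕b15 = 1⊕1⊕1⊕1⊕0⊕0⊕1⊕1 = 0
s4: b4⊕b5⊕b6⊕b7⊕b12⊕b13⊕b14⊕b15 = 0⊕1⊕1⊕1⊕0⊕1⊕1⊕1 = 0
s8: b8⊕b9⊕b10⊕b11⊕b12⊕b13⊕b14⊕b15 = 1⊕0⊕0⊕0⊕0⊕1⊕1⊕1 = 0
Syndrome (s8...s1) = 0000 → position 0 (no error).

0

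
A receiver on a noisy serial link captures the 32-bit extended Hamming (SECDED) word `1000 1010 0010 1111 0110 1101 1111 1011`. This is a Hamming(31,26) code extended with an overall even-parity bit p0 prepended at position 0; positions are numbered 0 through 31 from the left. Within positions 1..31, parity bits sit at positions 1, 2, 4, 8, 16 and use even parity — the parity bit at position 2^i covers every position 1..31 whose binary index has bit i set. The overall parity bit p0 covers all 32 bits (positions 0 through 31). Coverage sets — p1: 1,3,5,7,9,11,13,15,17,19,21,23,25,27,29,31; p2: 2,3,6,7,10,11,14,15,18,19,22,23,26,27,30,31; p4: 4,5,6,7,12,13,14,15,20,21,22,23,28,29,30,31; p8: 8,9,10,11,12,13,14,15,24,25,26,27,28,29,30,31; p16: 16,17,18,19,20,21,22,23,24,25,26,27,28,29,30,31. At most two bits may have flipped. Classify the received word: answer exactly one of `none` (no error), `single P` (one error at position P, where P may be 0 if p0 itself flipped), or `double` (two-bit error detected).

s1: b1⊕b3⊕b5⊕b7⊕b9⊕b11⊕b13⊕b15⊕b17⊕b19⊕b21⊕b23⊕b25⊕b27⊕b29⊕b31 = 0⊕0⊕0⊕0⊕0⊕0⊕1⊕1⊕1⊕0⊕1⊕1⊕1⊕1⊕0⊕1 = 0
s2: b2⊕b3⊕b6⊕b7⊕b10⊕b11⊕b14⊕b15⊕b18⊕b19⊕b22⊕b23⊕b26⊕b27⊕b30⊕b31 = 0⊕0⊕1⊕0⊕1⊕0⊕1⊕1⊕1⊕0⊕0⊕1⊕1⊕1⊕1⊕1 = 0
s4: b4⊕b5⊕b6⊕b7⊕b12⊕b13⊕b14⊕b15⊕b20⊕b21⊕b22⊕b23⊕b28⊕b29⊕b30⊕b31 = 1⊕0⊕1⊕0⊕1⊕1⊕1⊕1⊕1⊕1⊕0⊕1⊕1⊕0⊕1⊕1 = 0
s8: b8⊕b9⊕b10⊕b11⊕b12⊕b13⊕b14⊕b15⊕b24⊕b25⊕b26⊕b27⊕b28⊕b29⊕b30⊕b31 = 0⊕0⊕1⊕0⊕1⊕1⊕1⊕1⊕1⊕1⊕1⊕1⊕1⊕0⊕1⊕1 = 0
s16: b16⊕b17⊕b18⊕b19⊕b20⊕b21⊕b22⊕b23⊕b24⊕b25⊕b26⊕b27⊕b28⊕b29⊕b30⊕b31 = 0⊕1⊕1⊕0⊕1⊕1⊕0⊕1⊕1⊕1⊕1⊕1⊕1⊕0⊕1⊕1 = 0
Syndrome (s16...s1) = 00000 → position 0 (no error).
Overall parity (XOR of all 32 bits, including p0): 1⊕0⊕0⊕0⊕1⊕0⊕1⊕0⊕0⊕0⊕1⊕0⊕1⊕1⊕1⊕1⊕0⊕1⊕1⊕0⊕1⊕1⊕0⊕1⊕1⊕1⊕1⊕1⊕1⊕0⊕1⊕1 = 0
Overall=0, syndrome position=0 → no error.

none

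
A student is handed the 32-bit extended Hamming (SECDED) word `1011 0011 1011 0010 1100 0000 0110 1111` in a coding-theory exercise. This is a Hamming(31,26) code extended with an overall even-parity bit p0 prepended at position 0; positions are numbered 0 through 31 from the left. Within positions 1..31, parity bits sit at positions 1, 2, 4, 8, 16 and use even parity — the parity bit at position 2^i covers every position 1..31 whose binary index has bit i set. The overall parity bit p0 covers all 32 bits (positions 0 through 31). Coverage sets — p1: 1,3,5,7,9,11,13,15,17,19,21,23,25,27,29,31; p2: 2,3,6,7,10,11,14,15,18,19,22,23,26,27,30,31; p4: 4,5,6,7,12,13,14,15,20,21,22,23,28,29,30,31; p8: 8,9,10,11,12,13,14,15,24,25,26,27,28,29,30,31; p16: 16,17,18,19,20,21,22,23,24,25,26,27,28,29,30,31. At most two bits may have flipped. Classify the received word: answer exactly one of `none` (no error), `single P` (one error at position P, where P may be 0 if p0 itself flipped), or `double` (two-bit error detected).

single 5

s1: b1⊕b3⊕b5⊕b7⊕b9⊕b11⊕b13⊕b15⊕b17⊕b19⊕b21⊕b23⊕b25⊕b27⊕b29⊕b31 = 0⊕1⊕0⊕1⊕0⊕1⊕0⊕0⊕1⊕0⊕0⊕0⊕1⊕0⊕1⊕1 = 1
s2: b2⊕b3⊕b6⊕b7⊕b10⊕b11⊕b14⊕b15⊕b18⊕b19⊕b22⊕b23⊕b26⊕b27⊕b30⊕b31 = 1⊕1⊕1⊕1⊕1⊕1⊕1⊕0⊕0⊕0⊕0⊕0⊕1⊕0⊕1⊕1 = 0
s4: b4⊕b5⊕b6⊕b7⊕b12⊕b13⊕b14⊕b15⊕b20⊕b21⊕b22⊕b23⊕b28⊕b29⊕b30⊕b31 = 0⊕0⊕1⊕1⊕0⊕0⊕1⊕0⊕0⊕0⊕0⊕0⊕1⊕1⊕1⊕1 = 1
s8: b8⊕b9⊕b10⊕b11⊕b12⊕b13⊕b14⊕b15⊕b24⊕b25⊕b26⊕b27⊕b28⊕b29⊕b30⊕b31 = 1⊕0⊕1⊕1⊕0⊕0⊕1⊕0⊕0⊕1⊕1⊕0⊕1⊕1⊕1⊕1 = 0
s16: b16⊕b17⊕b18⊕b19⊕b20⊕b21⊕b22⊕b23⊕b24⊕b25⊕b26⊕b27⊕b28⊕b29⊕b30⊕b31 = 1⊕1⊕0⊕0⊕0⊕0⊕0⊕0⊕0⊕1⊕1⊕0⊕1⊕1⊕1⊕1 = 0
Syndrome (s16...s1) = 00101 → position 5.
Overall parity (XOR of all 32 bits, including p0): 1⊕0⊕1⊕1⊕0⊕0⊕1⊕1⊕1⊕0⊕1⊕1⊕0⊕0⊕1⊕0⊕1⊕1⊕0⊕0⊕0⊕0⊕0⊕0⊕0⊕1⊕1⊕0⊕1⊕1⊕1⊕1 = 1
Overall=1, syndrome position=5 → single-bit error at position 5.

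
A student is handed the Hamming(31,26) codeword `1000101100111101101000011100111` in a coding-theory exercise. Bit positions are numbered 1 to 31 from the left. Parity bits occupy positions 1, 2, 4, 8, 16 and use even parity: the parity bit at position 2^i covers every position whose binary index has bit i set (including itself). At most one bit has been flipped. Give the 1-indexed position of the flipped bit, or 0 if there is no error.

26

s1: b1⊕b3⊕b5⊕b7⊕b9⊕b11⊕b13⊕b15⊕b17⊕b19⊕b21⊕b23⊕b25⊕b27⊕b29⊕b31 = 1⊕0⊕1⊕1⊕0⊕1⊕1⊕0⊕1⊕1⊕0⊕0⊕1⊕0⊕1⊕1 = 0
s2: b2⊕b3⊕b6⊕b7⊕b10⊕b11⊕b14⊕b15⊕b18⊕b19⊕b22⊕b23⊕b26⊕b27⊕b30⊕b31 = 0⊕0⊕0⊕1⊕0⊕1⊕1⊕0⊕0⊕1⊕0⊕0⊕1⊕0⊕1⊕1 = 1
s4: b4⊕b5⊕b6⊕b7⊕b12⊕b13⊕b14⊕b15⊕b20⊕b21⊕b22⊕b23⊕b28⊕b29⊕b30⊕b31 = 0⊕1⊕0⊕1⊕1⊕1⊕1⊕0⊕0⊕0⊕0⊕0⊕0⊕1⊕1⊕1 = 0
s8: b8⊕b9⊕b10⊕b11⊕b12⊕b13⊕b14⊕b15⊕b24⊕b25⊕b26⊕b27⊕b28⊕b29⊕b30⊕b31 = 1⊕0⊕0⊕1⊕1⊕1⊕1⊕0⊕1⊕1⊕1⊕0⊕0⊕1⊕1⊕1 = 1
s16: b16⊕b17⊕b18⊕b19⊕b20⊕b21⊕b22⊕b23⊕b24⊕b25⊕b26⊕b27⊕b28⊕b29⊕b30⊕b31 = 1⊕1⊕0⊕1⊕0⊕0⊕0⊕0⊕1⊕1⊕1⊕0⊕0⊕1⊕1⊕1 = 1
Syndrome (s16...s1) = 11010 → position 26.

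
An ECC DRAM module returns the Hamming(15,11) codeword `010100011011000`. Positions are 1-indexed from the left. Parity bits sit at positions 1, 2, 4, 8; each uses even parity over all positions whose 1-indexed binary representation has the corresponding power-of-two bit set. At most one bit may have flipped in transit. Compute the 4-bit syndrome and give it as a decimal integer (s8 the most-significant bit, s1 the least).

s1: b1⊕b3⊕b5⊕b7⊕b9⊕b11⊕b13⊕b15 = 0⊕0⊕0⊕0⊕1⊕1⊕0⊕0 = 0
s2: b2⊕b3⊕b6⊕b7⊕b10⊕b11⊕b14⊕b15 = 1⊕0⊕0⊕0⊕0⊕1⊕0⊕0 = 0
s4: b4⊕b5⊕b6⊕b7⊕b12⊕b13⊕b14⊕b15 = 1⊕0⊕0⊕0⊕1⊕0⊕0⊕0 = 0
s8: b8⊕b9⊕b10⊕b11⊕b12⊕b13⊕b14⊕b15 = 1⊕1⊕0⊕1⊕1⊕0⊕0⊕0 = 0
Syndrome (s8...s1) = 0000 → position 0 (no error).

0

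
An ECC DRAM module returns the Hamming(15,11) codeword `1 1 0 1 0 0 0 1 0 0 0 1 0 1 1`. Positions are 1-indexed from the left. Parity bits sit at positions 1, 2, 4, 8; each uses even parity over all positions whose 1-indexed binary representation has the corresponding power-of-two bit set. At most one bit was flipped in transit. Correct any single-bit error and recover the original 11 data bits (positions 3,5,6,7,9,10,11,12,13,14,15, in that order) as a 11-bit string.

s1: b1⊕b3⊕b5⊕b7⊕b9⊕b11⊕b13⊕b15 = 1⊕0⊕0⊕0⊕0⊕0⊕0⊕1 = 0
s2: b2⊕b3⊕b6⊕b7⊕b10⊕b11⊕b14⊕b15 = 1⊕0⊕0⊕0⊕0⊕0⊕1⊕1 = 1
s4: b4⊕b5⊕b6⊕b7⊕b12⊕b13⊕b14⊕b15 = 1⊕0⊕0⊕0⊕1⊕0⊕1⊕1 = 0
s8: b8⊕b9⊕b10⊕b11⊕b12⊕b13⊕b14⊕b15 = 1⊕0⊕0⊕0⊕1⊕0⊕1⊕1 = 0
Syndrome (s8...s1) = 0010 → position 2.
Flip bit 2: corrected codeword = 100100010001011
Data bits at positions 3,5,6,7,9,10,11,12,13,14,15: 00000001011

00000001011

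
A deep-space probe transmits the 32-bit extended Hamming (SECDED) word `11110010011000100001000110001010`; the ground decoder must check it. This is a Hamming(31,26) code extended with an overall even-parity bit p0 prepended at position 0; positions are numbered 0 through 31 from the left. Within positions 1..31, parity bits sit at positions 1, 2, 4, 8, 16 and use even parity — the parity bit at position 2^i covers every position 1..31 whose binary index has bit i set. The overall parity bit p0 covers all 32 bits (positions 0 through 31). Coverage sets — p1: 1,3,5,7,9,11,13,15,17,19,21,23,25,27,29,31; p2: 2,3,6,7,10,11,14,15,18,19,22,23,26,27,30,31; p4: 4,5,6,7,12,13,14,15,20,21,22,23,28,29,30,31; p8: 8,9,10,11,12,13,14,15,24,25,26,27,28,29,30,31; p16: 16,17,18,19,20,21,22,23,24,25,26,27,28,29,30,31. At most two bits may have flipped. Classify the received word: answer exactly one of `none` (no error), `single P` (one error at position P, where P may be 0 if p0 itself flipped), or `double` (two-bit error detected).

single 21

s1: b1⊕b3⊕b5⊕b7⊕b9⊕b11⊕b13⊕b15⊕b17⊕b19⊕b21⊕b23⊕b25⊕b27⊕b29⊕b31 = 1⊕1⊕0⊕0⊕1⊕0⊕0⊕0⊕0⊕1⊕0⊕1⊕0⊕0⊕0⊕0 = 1
s2: b2⊕b3⊕b6⊕b7⊕b10⊕b11⊕b14⊕b15⊕b18⊕b19⊕b22⊕b23⊕b26⊕b27⊕b30⊕b31 = 1⊕1⊕1⊕0⊕1⊕0⊕1⊕0⊕0⊕1⊕0⊕1⊕0⊕0⊕1⊕0 = 0
s4: b4⊕b5⊕b6⊕b7⊕b12⊕b13⊕b14⊕b15⊕b20⊕b21⊕b22⊕b23⊕b28⊕b29⊕b30⊕b31 = 0⊕0⊕1⊕0⊕0⊕0⊕1⊕0⊕0⊕0⊕0⊕1⊕1⊕0⊕1⊕0 = 1
s8: b8⊕b9⊕b10⊕b11⊕b12⊕b13⊕b14⊕b15⊕b24⊕b25⊕b26⊕b27⊕b28⊕b29⊕b30⊕b31 = 0⊕1⊕1⊕0⊕0⊕0⊕1⊕0⊕1⊕0⊕0⊕0⊕1⊕0⊕1⊕0 = 0
s16: b16⊕b17⊕b18⊕b19⊕b20⊕b21⊕b22⊕b23⊕b24⊕b25⊕b26⊕b27⊕b28⊕b29⊕b30⊕b31 = 0⊕0⊕0⊕1⊕0⊕0⊕0⊕1⊕1⊕0⊕0⊕0⊕1⊕0⊕1⊕0 = 1
Syndrome (s16...s1) = 10101 → position 21.
Overall parity (XOR of all 32 bits, including p0): 1⊕1⊕1⊕1⊕0⊕0⊕1⊕0⊕0⊕1⊕1⊕0⊕0⊕0⊕1⊕0⊕0⊕0⊕0⊕1⊕0⊕0⊕0⊕1⊕1⊕0⊕0⊕0⊕1⊕0⊕1⊕0 = 1
Overall=1, syndrome position=21 → single-bit error at position 21.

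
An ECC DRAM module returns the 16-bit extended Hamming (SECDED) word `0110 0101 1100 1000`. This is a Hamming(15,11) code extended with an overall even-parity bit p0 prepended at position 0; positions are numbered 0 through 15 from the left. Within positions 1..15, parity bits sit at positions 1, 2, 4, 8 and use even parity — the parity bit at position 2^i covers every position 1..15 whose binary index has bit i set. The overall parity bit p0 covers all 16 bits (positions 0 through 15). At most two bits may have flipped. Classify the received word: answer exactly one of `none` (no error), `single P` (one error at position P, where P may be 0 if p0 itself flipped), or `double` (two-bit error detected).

s1: b1⊕b3⊕b5⊕b7⊕b9⊕b11⊕b13⊕b15 = 1⊕0⊕1⊕1⊕1⊕0⊕0⊕0 = 0
s2: b2⊕b3⊕b6⊕b7⊕b10⊕b11⊕b14⊕b15 = 1⊕0⊕0⊕1⊕0⊕0⊕0⊕0 = 0
s4: b4⊕b5⊕b6⊕b7⊕b12⊕b13⊕b14⊕b15 = 0⊕1⊕0⊕1⊕1⊕0⊕0⊕0 = 1
s8: b8⊕b9⊕b10⊕b11⊕b12⊕b13⊕b14⊕b15 = 1⊕1⊕0⊕0⊕1⊕0⊕0⊕0 = 1
Syndrome (s8...s1) = 1100 → position 12.
Overall parity (XOR of all 16 bits, including p0): 0⊕1⊕1⊕0⊕0⊕1⊕0⊕1⊕1⊕1⊕0⊕0⊕1⊕0⊕0⊕0 = 1
Overall=1, syndrome position=12 → single-bit error at position 12.

single 12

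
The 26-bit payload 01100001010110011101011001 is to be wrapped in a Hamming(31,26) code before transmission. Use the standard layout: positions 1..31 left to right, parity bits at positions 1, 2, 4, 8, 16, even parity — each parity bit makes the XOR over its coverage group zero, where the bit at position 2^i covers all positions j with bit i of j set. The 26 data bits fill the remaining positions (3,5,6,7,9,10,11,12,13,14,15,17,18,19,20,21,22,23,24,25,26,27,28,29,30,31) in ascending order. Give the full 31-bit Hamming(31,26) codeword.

Place data bits at non-power-of-two positions: b3=0, b5=1, b6=1, b7=0, b9=0, b10=0, b11=0, b12=1, b13=0, b14=1, b15=0, b17=1, b18=1, b19=0, b20=0, b21=1, b22=1, b23=1, b24=0, b25=1, b26=0, b27=1, b28=1, b29=0, b30=0, b31=1.
p1 = XOR of data positions {3,5,7,9,11,13,15,17,19,21,23,25,27,29,31} = 0⊕1⊕0⊕0⊕0⊕0⊕0⊕1⊕0⊕1⊕1⊕1⊕1⊕0⊕1 = 1
p2 = XOR of data positions {3,6,7,10,11,14,15,18,19,22,23,26,27,30,31} = 0⊕1⊕0⊕0⊕0⊕1⊕0⊕1⊕0⊕1⊕1⊕0⊕1⊕0⊕1 = 1
p4 = XOR of data positions {5,6,7,12,13,14,15,20,21,22,23,28,29,30,31} = 1⊕1⊕0⊕1⊕0⊕1⊕0⊕0⊕1⊕1⊕1⊕1⊕0⊕0⊕1 = 1
p8 = XOR of data positions {9,10,11,12,13,14,15,24,25,26,27,28,29,30,31} = 0⊕0⊕0⊕1⊕0⊕1⊕0⊕0⊕1⊕0⊕1⊕1⊕0⊕0⊕1 = 0
p16 = XOR of data positions {17,18,19,20,21,22,23,24,25,26,27,28,29,30,31} = 1⊕1⊕0⊕0⊕1⊕1⊕1⊕0⊕1⊕0⊕1⊕1⊕0⊕0⊕1 = 1
Codeword b1..b31 = 1101110000010101110011101011001

1101110000010101110011101011001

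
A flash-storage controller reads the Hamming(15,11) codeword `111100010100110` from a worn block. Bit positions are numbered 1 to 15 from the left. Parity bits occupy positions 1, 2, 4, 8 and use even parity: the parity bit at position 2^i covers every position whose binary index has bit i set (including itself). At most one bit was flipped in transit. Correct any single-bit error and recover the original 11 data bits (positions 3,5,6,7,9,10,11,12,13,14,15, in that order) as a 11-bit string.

11000100110

s1: b1⊕b3⊕b5⊕b7⊕b9⊕b11⊕b13⊕b15 = 1⊕1⊕0⊕0⊕0⊕0⊕1⊕0 = 1
s2: b2⊕b3⊕b6⊕b7⊕b10⊕b11⊕b14⊕b15 = 1⊕1⊕0⊕0⊕1⊕0⊕1⊕0 = 0
s4: b4⊕b5⊕b6⊕b7⊕b12⊕b13⊕b14⊕b15 = 1⊕0⊕0⊕0⊕0⊕1⊕1⊕0 = 1
s8: b8⊕b9⊕b10⊕b11⊕b12⊕b13⊕b14⊕b15 = 1⊕0⊕1⊕0⊕0⊕1⊕1⊕0 = 0
Syndrome (s8...s1) = 0101 → position 5.
Flip bit 5: corrected codeword = 111110010100110
Data bits at positions 3,5,6,7,9,10,11,12,13,14,15: 11000100110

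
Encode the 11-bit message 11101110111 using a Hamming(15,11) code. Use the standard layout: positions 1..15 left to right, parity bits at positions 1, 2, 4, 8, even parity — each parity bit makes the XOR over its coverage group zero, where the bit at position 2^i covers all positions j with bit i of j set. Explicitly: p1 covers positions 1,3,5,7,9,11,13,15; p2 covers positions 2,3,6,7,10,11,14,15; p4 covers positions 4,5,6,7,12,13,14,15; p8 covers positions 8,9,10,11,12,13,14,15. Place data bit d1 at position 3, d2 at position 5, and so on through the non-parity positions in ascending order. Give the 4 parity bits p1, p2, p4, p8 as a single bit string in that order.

Place data bits at non-power-of-two positions: b3=1, b5=1, b6=1, b7=0, b9=1, b10=1, b11=1, b12=0, b13=1, b14=1, b15=1.
p1 = XOR of data positions {3,5,7,9,11,13,15} = 1⊕1⊕0⊕1⊕1⊕1⊕1 = 0
p2 = XOR of data positions {3,6,7,10,11,14,15} = 1⊕1⊕0⊕1⊕1⊕1⊕1 = 0
p4 = XOR of data positions {5,6,7,12,13,14,15} = 1⊕1⊕0⊕0⊕1⊕1⊕1 = 1
p8 = XOR of data positions {9,10,11,12,13,14,15} = 1⊕1⊕1⊕0⊕1⊕1⊕1 = 0
Parity bits p1,p2,p4,p8 = 0010

0010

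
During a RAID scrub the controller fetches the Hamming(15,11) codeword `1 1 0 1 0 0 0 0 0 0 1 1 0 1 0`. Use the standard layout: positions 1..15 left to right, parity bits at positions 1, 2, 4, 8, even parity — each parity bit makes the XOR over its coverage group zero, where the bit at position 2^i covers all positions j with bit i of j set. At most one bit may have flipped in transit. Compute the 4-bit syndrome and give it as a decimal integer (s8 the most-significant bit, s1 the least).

14

s1: b1⊕b3⊕b5⊕b7⊕b9⊕b11⊕b13⊕b15 = 1⊕0⊕0⊕0⊕0⊕1⊕0⊕0 = 0
s2: b2⊕b3⊕b6⊕b7⊕b10⊕b11⊕b14⊕b15 = 1⊕0⊕0⊕0⊕0⊕1⊕1⊕0 = 1
s4: b4⊕b5⊕b6⊕b7⊕b12⊕b13⊕b14⊕b15 = 1⊕0⊕0⊕0⊕1⊕0⊕1⊕0 = 1
s8: b8⊕b9⊕b10⊕b11⊕b12⊕b13⊕b14⊕b15 = 0⊕0⊕0⊕1⊕1⊕0⊕1⊕0 = 1
Syndrome (s8...s1) = 1110 → position 14.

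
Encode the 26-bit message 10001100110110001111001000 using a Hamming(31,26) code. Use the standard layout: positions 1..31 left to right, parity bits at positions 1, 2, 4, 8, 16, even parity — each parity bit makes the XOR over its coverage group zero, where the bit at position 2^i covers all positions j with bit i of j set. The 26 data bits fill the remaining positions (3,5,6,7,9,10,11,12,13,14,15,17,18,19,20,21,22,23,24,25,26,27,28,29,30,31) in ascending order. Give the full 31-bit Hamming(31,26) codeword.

0011000111001101110001111001000

Place data bits at non-power-of-two positions: b3=1, b5=0, b6=0, b7=0, b9=1, b10=1, b11=0, b12=0, b13=1, b14=1, b15=0, b17=1, b18=1, b19=0, b20=0, b21=0, b22=1, b23=1, b24=1, b25=1, b26=0, b27=0, b28=1, b29=0, b30=0, b31=0.
p1 = XOR of data positions {3,5,7,9,11,13,15,17,19,21,23,25,27,29,31} = 1⊕0⊕0⊕1⊕0⊕1⊕0⊕1⊕0⊕0⊕1⊕1⊕0⊕0⊕0 = 0
p2 = XOR of data positions {3,6,7,10,11,14,15,18,19,22,23,26,27,30,31} = 1⊕0⊕0⊕1⊕0⊕1⊕0⊕1⊕0⊕1⊕1⊕0⊕0⊕0⊕0 = 0
p4 = XOR of data positions {5,6,7,12,13,14,15,20,21,22,23,28,29,30,31} = 0⊕0⊕0⊕0⊕1⊕1⊕0⊕0⊕0⊕1⊕1⊕1⊕0⊕0⊕0 = 1
p8 = XOR of data positions {9,10,11,12,13,14,15,24,25,26,27,28,29,30,31} = 1⊕1⊕0⊕0⊕1⊕1⊕0⊕1⊕1⊕0⊕0⊕1⊕0⊕0⊕0 = 1
p16 = XOR of data positions {17,18,19,20,21,22,23,24,25,26,27,28,29,30,31} = 1⊕1⊕0⊕0⊕0⊕1⊕1⊕1⊕1⊕0⊕0⊕1⊕0⊕0⊕0 = 1
Codeword b1..b31 = 0011000111001101110001111001000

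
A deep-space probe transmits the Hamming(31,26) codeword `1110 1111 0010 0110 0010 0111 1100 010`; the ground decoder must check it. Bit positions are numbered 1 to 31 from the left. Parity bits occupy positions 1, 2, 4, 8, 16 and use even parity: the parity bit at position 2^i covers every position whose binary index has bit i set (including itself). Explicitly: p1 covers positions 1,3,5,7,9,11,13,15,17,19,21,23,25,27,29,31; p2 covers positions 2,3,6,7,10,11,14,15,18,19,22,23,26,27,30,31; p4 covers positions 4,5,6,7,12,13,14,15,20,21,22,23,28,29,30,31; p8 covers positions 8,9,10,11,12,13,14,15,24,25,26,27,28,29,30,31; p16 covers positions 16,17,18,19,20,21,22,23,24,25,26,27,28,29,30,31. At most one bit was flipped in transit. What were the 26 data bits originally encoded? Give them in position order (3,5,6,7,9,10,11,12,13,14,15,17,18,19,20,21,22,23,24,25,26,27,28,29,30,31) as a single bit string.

s1: b1⊕b3⊕b5⊕b7⊕b9⊕b11⊕b13⊕b15⊕b17⊕b19⊕b21⊕b23⊕b25⊕b27⊕b29⊕b31 = 1⊕1⊕1⊕1⊕0⊕1⊕0⊕1⊕0⊕1⊕0⊕1⊕1⊕0⊕0⊕0 = 1
s2: b2⊕b3⊕b6⊕b7⊕b10⊕b11⊕b14⊕b15⊕b18⊕b19⊕b22⊕b23⊕b26⊕b27⊕b30⊕b31 = 1⊕1⊕1⊕1⊕0⊕1⊕1⊕1⊕0⊕1⊕1⊕1⊕1⊕0⊕1⊕0 = 0
s4: b4⊕b5⊕b6⊕b7⊕b12⊕b13⊕b14⊕b15⊕b20⊕b21⊕b22⊕b23⊕b28⊕b29⊕b30⊕b31 = 0⊕1⊕1⊕1⊕0⊕0⊕1⊕1⊕0⊕0⊕1⊕1⊕0⊕0⊕1⊕0 = 0
s8: b8⊕b9⊕b10⊕b11⊕b12⊕b13⊕b14⊕b15⊕b24⊕b25⊕b26⊕b27⊕b28⊕b29⊕b30⊕b31 = 1⊕0⊕0⊕1⊕0⊕0⊕1⊕1⊕1⊕1⊕1⊕0⊕0⊕0⊕1⊕0 = 0
s16: b16⊕b17⊕b18⊕b19⊕b20⊕b21⊕b22⊕b23⊕b24⊕b25⊕b26⊕b27⊕b28⊕b29⊕b30⊕b31 = 0⊕0⊕0⊕1⊕0⊕0⊕1⊕1⊕1⊕1⊕1⊕0⊕0⊕0⊕1⊕0 = 1
Syndrome (s16...s1) = 10001 → position 17.
Flip bit 17: corrected codeword = 1110111100100110101001111100010
Data bits at positions 3,5,6,7,9,10,11,12,13,14,15,17,18,19,20,21,22,23,24,25,26,27,28,29,30,31: 11110010011101001111100010

11110010011101001111100010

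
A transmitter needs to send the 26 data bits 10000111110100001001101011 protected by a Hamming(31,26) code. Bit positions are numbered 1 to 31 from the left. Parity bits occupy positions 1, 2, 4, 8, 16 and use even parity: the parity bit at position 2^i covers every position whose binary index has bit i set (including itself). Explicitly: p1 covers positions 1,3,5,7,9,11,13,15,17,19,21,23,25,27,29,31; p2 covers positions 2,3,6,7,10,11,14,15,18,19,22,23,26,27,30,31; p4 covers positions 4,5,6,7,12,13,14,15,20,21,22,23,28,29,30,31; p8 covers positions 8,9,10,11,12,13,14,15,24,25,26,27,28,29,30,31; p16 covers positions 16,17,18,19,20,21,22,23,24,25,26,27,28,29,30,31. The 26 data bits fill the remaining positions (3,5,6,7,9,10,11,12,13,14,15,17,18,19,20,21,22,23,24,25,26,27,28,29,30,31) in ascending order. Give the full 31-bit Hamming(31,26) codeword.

Place data bits at non-power-of-two positions: b3=1, b5=0, b6=0, b7=0, b9=0, b10=1, b11=1, b12=1, b13=1, b14=1, b15=0, b17=1, b18=0, b19=0, b20=0, b21=0, b22=1, b23=0, b24=0, b25=1, b26=1, b27=0, b28=1, b29=0, b30=1, b31=1.
p1 = XOR of data positions {3,5,7,9,11,13,15,17,19,21,23,25,27,29,31} = 1⊕0⊕0⊕0⊕1⊕1⊕0⊕1⊕0⊕0⊕0⊕1⊕0⊕0⊕1 = 0
p2 = XOR of data positions {3,6,7,10,11,14,15,18,19,22,23,26,27,30,31} = 1⊕0⊕0⊕1⊕1⊕1⊕0⊕0⊕0⊕1⊕0⊕1⊕0⊕1⊕1 = 0
p4 = XOR of data positions {5,6,7,12,13,14,15,20,21,22,23,28,29,30,31} = 0⊕0⊕0⊕1⊕1⊕1⊕0⊕0⊕0⊕1⊕0⊕1⊕0⊕1⊕1 = 1
p8 = XOR of data positions {9,10,11,12,13,14,15,24,25,26,27,28,29,30,31} = 0⊕1⊕1⊕1⊕1⊕1⊕0⊕0⊕1⊕1⊕0⊕1⊕0⊕1⊕1 = 0
p16 = XOR of data positions {17,18,19,20,21,22,23,24,25,26,27,28,29,30,31} = 1⊕0⊕0⊕0⊕0⊕1⊕0⊕0⊕1⊕1⊕0⊕1⊕0⊕1⊕1 = 1
Codeword b1..b31 = 0011000001111101100001001101011

0011000001111101100001001101011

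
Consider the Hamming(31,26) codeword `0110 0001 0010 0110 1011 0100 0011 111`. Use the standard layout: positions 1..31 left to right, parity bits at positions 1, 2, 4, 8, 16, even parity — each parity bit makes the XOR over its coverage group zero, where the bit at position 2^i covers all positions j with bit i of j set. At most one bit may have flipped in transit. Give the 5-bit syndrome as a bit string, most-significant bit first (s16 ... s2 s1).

11000

s1: b1⊕b3⊕b5⊕b7⊕b9⊕b11⊕b13⊕b15⊕b17⊕b19⊕b21⊕b23⊕b25⊕b27⊕b29⊕b31 = 0⊕1⊕0⊕0⊕0⊕1⊕0⊕1⊕1⊕1⊕0⊕0⊕0⊕1⊕1⊕1 = 0
s2: b2⊕b3⊕b6⊕b7⊕b10⊕b11⊕b14⊕b15⊕b18⊕b19⊕b22⊕b23⊕b26⊕b27⊕b30⊕b31 = 1⊕1⊕0⊕0⊕0⊕1⊕1⊕1⊕0⊕1⊕1⊕0⊕0⊕1⊕1⊕1 = 0
s4: b4⊕b5⊕b6⊕b7⊕b12⊕b13⊕b14⊕b15⊕b20⊕b21⊕b22⊕b23⊕b28⊕b29⊕b30⊕b31 = 0⊕0⊕0⊕0⊕0⊕0⊕1⊕1⊕1⊕0⊕1⊕0⊕1⊕1⊕1⊕1 = 0
s8: b8⊕b9⊕b10⊕b11⊕b12⊕b13⊕b14⊕b15⊕b24⊕b25⊕b26⊕b27⊕b28⊕b29⊕b30⊕b31 = 1⊕0⊕0⊕1⊕0⊕0⊕1⊕1⊕0⊕0⊕0⊕1⊕1⊕1⊕1⊕1 = 1
s16: b16⊕b17⊕b18⊕b19⊕b20⊕b21⊕b22⊕b23⊕b24⊕b25⊕b26⊕b27⊕b28⊕b29⊕b30⊕b31 = 0⊕1⊕0⊕1⊕1⊕0⊕1⊕0⊕0⊕0⊕0⊕1⊕1⊕1⊕1⊕1 = 1
Syndrome (s16...s1) = 11000 → position 24.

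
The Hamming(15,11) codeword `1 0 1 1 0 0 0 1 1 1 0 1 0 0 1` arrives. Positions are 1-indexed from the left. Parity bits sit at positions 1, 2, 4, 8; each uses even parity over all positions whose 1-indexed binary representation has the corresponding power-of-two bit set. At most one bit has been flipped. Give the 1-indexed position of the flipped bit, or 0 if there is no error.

14

s1: b1⊕b3⊕b5⊕b7⊕b9⊕b11⊕b13⊕b15 = 1⊕1⊕0⊕0⊕1⊕0⊕0⊕1 = 0
s2: b2⊕b3⊕b6⊕b7⊕b10⊕b11⊕b14⊕b15 = 0⊕1⊕0⊕0⊕1⊕0⊕0⊕1 = 1
s4: b4⊕b5⊕b6⊕b7⊕b12⊕b13⊕b14⊕b15 = 1⊕0⊕0⊕0⊕1⊕0⊕0⊕1 = 1
s8: b8⊕b9⊕b10⊕b11⊕b12⊕b13⊕b14⊕b15 = 1⊕1⊕1⊕0⊕1⊕0⊕0⊕1 = 1
Syndrome (s8...s1) = 1110 → position 14.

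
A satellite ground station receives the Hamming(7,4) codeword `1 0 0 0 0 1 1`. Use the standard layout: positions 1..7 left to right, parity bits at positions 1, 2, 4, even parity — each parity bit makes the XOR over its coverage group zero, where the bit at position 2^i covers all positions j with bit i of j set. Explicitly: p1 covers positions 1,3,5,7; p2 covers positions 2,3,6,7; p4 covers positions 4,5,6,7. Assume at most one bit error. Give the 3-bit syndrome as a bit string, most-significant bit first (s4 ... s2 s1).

000

s1: b1⊕b3⊕b5⊕b7 = 1⊕0⊕0⊕1 = 0
s2: b2⊕b3⊕b6⊕b7 = 0⊕0⊕1⊕1 = 0
s4: b4⊕b5⊕b6⊕b7 = 0⊕0⊕1⊕1 = 0
Syndrome (s4...s1) = 000 → position 0 (no error).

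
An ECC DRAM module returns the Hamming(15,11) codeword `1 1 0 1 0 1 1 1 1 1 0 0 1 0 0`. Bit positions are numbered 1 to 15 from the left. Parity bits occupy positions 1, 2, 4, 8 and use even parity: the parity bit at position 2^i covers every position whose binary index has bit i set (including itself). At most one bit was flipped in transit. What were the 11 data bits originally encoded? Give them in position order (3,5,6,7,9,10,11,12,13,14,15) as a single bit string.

00111100100

s1: b1⊕b3⊕b5⊕b7⊕b9⊕b11⊕b13⊕b15 = 1⊕0⊕0⊕1⊕1⊕0⊕1⊕0 = 0
s2: b2⊕b3⊕b6⊕b7⊕b10⊕b11⊕b14⊕b15 = 1⊕0⊕1⊕1⊕1⊕0⊕0⊕0 = 0
s4: b4⊕b5⊕b6⊕b7⊕b12⊕b13⊕b14⊕b15 = 1⊕0⊕1⊕1⊕0⊕1⊕0⊕0 = 0
s8: b8⊕b9⊕b10⊕b11⊕b12⊕b13⊕b14⊕b15 = 1⊕1⊕1⊕0⊕0⊕1⊕0⊕0 = 0
Syndrome (s8...s1) = 0000 → position 0 (no error).
No correction needed.
Data bits at positions 3,5,6,7,9,10,11,12,13,14,15: 00111100100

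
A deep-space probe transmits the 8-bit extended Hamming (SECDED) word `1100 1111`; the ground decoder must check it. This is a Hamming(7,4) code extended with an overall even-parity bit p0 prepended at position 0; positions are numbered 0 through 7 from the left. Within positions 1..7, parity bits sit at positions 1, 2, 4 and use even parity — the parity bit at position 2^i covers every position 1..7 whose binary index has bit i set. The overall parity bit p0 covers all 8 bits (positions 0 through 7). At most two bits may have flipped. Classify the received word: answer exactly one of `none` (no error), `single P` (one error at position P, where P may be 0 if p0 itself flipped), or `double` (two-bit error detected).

s1: b1⊕b3⊕b5⊕b7 = 1⊕0⊕1⊕1 = 1
s2: b2⊕b3⊕b6⊕b7 = 0⊕0⊕1⊕1 = 0
s4: b4⊕b5⊕b6⊕b7 = 1⊕1⊕1⊕1 = 0
Syndrome (s4...s1) = 001 → position 1.
Overall parity (XOR of all 8 bits, including p0): 1⊕1⊕0⊕0⊕1⊕1⊕1⊕1 = 0
Overall=0, syndrome position=1 → double-bit error detected (uncorrectable).

double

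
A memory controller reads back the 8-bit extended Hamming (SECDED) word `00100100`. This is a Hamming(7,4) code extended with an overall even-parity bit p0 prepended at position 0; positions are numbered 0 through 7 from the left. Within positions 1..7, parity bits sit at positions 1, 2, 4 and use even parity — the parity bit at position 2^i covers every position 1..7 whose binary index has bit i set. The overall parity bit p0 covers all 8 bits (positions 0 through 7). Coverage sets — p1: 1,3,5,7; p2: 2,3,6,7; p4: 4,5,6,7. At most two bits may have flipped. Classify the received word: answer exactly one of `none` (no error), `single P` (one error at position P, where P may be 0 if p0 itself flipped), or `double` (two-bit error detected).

double

s1: b1⊕b3⊕b5⊕b7 = 0⊕0⊕1⊕0 = 1
s2: b2⊕b3⊕b6⊕b7 = 1⊕0⊕0⊕0 = 1
s4: b4⊕b5⊕b6⊕b7 = 0⊕1⊕0⊕0 = 1
Syndrome (s4...s1) = 111 → position 7.
Overall parity (XOR of all 8 bits, including p0): 0⊕0⊕1⊕0⊕0⊕1⊕0⊕0 = 0
Overall=0, syndrome position=7 → double-bit error detected (uncorrectable).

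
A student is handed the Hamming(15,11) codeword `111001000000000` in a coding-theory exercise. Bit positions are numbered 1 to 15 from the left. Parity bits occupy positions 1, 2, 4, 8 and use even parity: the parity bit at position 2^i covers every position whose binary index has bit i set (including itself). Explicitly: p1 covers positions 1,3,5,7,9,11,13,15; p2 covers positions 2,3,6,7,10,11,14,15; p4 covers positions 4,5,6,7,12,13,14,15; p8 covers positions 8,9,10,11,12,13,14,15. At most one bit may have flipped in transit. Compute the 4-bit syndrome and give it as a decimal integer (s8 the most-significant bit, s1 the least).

s1: b1⊕b3⊕b5⊕b7⊕b9⊕b11⊕b13⊕b15 = 1⊕1⊕0⊕0⊕0⊕0⊕0⊕0 = 0
s2: b2⊕b3⊕b6⊕b7⊕b10⊕b11⊕b14⊕b15 = 1⊕1⊕1⊕0⊕0⊕0⊕0⊕0 = 1
s4: b4⊕b5⊕b6⊕b7⊕b12⊕b13⊕b14⊕b15 = 0⊕0⊕1⊕0⊕0⊕0⊕0⊕0 = 1
s8: b8⊕b9⊕b10⊕b11⊕b12⊕b13⊕b14⊕b15 = 0⊕0⊕0⊕0⊕0⊕0⊕0⊕0 = 0
Syndrome (s8...s1) = 0110 → position 6.

6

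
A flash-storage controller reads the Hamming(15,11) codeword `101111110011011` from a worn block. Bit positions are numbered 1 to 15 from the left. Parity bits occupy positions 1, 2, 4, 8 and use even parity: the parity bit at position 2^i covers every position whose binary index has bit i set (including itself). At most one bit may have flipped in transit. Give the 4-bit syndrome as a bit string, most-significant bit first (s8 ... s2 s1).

1100

s1: b1⊕b3⊕b5⊕b7⊕b9⊕b11⊕b13⊕b15 = 1⊕1⊕1⊕1⊕0⊕1⊕0⊕1 = 0
s2: b2⊕b3⊕b6⊕b7⊕b10⊕b11⊕b14⊕b15 = 0⊕1⊕1⊕1⊕0⊕1⊕1⊕1 = 0
s4: b4⊕b5⊕b6⊕b7⊕b12⊕b13⊕b14⊕b15 = 1⊕1⊕1⊕1⊕1⊕0⊕1⊕1 = 1
s8: b8⊕b9⊕b10⊕b11⊕b12⊕b13⊕b14⊕b15 = 1⊕0⊕0⊕1⊕1⊕0⊕1⊕1 = 1
Syndrome (s8...s1) = 1100 → position 12.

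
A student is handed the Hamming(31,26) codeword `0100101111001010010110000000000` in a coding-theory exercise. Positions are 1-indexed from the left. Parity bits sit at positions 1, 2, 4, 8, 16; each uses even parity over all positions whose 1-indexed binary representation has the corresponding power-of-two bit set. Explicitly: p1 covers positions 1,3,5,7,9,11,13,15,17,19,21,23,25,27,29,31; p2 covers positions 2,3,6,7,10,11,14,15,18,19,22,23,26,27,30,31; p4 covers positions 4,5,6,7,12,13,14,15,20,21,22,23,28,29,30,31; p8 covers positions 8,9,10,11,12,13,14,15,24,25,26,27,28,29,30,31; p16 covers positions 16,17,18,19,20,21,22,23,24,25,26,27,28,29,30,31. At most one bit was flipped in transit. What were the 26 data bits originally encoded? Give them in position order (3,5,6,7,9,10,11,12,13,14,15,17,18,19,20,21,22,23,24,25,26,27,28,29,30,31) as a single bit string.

s1: b1⊕b3⊕b5⊕b7⊕b9⊕b11⊕b13⊕b15⊕b17⊕b19⊕b21⊕b23⊕b25⊕b27⊕b29⊕b31 = 0⊕0⊕1⊕1⊕1⊕0⊕1⊕1⊕0⊕0⊕1⊕0⊕0⊕0⊕0⊕0 = 0
s2: b2⊕b3⊕b6⊕b7⊕b10⊕b11⊕b14⊕b15⊕b18⊕b19⊕b22⊕b23⊕b26⊕b27⊕b30⊕b31 = 1⊕0⊕0⊕1⊕1⊕0⊕0⊕1⊕1⊕0⊕0⊕0⊕0⊕0⊕0⊕0 = 1
s4: b4⊕b5⊕b6⊕b7⊕b12⊕b13⊕b14⊕b15⊕b20⊕b21⊕b22⊕b23⊕b28⊕b29⊕b30⊕b31 = 0⊕1⊕0⊕1⊕0⊕1⊕0⊕1⊕1⊕1⊕0⊕0⊕0⊕0⊕0⊕0 = 0
s8: b8⊕b9⊕b10⊕b11⊕b12⊕b13⊕b14⊕b15⊕b24⊕b25⊕b26⊕b27⊕b28⊕b29⊕b30⊕b31 = 1⊕1⊕1⊕0⊕0⊕1⊕0⊕1⊕0⊕0⊕0⊕0⊕0⊕0⊕0⊕0 = 1
s16: b16⊕b17⊕b18⊕b19⊕b20⊕b21⊕b22⊕b23⊕b24⊕b25⊕b26⊕b27⊕b28⊕b29⊕b30⊕b31 = 0⊕0⊕1⊕0⊕1⊕1⊕0⊕0⊕0⊕0⊕0⊕0⊕0⊕0⊕0⊕0 = 1
Syndrome (s16...s1) = 11010 → position 26.
Flip bit 26: corrected codeword = 0100101111001010010110000100000
Data bits at positions 3,5,6,7,9,10,11,12,13,14,15,17,18,19,20,21,22,23,24,25,26,27,28,29,30,31: 01011100101010110000100000

01011100101010110000100000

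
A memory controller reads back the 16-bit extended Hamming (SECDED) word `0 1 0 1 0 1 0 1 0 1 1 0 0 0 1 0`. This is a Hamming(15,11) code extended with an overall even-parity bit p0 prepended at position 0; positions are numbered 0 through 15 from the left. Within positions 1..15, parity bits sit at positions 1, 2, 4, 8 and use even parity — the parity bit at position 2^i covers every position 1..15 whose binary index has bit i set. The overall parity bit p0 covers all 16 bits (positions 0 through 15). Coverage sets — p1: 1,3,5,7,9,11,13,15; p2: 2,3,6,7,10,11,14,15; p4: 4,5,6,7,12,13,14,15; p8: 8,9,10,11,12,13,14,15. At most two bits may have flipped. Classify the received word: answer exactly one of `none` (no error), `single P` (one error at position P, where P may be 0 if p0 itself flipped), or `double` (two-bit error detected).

single 13

s1: b1⊕b3⊕b5⊕b7⊕b9⊕b11⊕b13⊕b15 = 1⊕1⊕1⊕1⊕1⊕0⊕0⊕0 = 1
s2: b2⊕b3⊕b6⊕b7⊕b10⊕b11⊕b14⊕b15 = 0⊕1⊕0⊕1⊕1⊕0⊕1⊕0 = 0
s4: b4⊕b5⊕b6⊕b7⊕b12⊕b13⊕b14⊕b15 = 0⊕1⊕0⊕1⊕0⊕0⊕1⊕0 = 1
s8: b8⊕b9⊕b10⊕b11⊕b12⊕b13⊕b14⊕b15 = 0⊕1⊕1⊕0⊕0⊕0⊕1⊕0 = 1
Syndrome (s8...s1) = 1101 → position 13.
Overall parity (XOR of all 16 bits, including p0): 0⊕1⊕0⊕1⊕0⊕1⊕0⊕1⊕0⊕1⊕1⊕0⊕0⊕0⊕1⊕0 = 1
Overall=1, syndrome position=13 → single-bit error at position 13.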